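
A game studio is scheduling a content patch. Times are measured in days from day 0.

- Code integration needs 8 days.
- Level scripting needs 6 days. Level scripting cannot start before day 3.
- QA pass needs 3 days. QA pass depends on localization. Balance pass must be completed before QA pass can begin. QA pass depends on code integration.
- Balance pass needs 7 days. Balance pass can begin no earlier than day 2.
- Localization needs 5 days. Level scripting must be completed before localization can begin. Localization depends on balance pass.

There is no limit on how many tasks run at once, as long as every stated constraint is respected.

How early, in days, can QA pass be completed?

17

After its own release at day 2, balance pass can start at day 2 and finishes at day 9.
Code integration can start immediately at day 0; it finishes at day 8.
Level scripting waits on its own release at day 3, so it starts at day 3 and finishes at 3 + 6 = day 9.
For localization: level scripting (finishes day 9); balance pass (finishes day 9). Taking the maximum gives a start of day 9, and it finishes at 9 + 5 = day 14.
QA pass has to wait for localization (finishes day 14); balance pass (finishes day 9); code integration (finishes day 8). The latest of these is day 14, so QA pass runs day 14 to 14 + 3 = day 17.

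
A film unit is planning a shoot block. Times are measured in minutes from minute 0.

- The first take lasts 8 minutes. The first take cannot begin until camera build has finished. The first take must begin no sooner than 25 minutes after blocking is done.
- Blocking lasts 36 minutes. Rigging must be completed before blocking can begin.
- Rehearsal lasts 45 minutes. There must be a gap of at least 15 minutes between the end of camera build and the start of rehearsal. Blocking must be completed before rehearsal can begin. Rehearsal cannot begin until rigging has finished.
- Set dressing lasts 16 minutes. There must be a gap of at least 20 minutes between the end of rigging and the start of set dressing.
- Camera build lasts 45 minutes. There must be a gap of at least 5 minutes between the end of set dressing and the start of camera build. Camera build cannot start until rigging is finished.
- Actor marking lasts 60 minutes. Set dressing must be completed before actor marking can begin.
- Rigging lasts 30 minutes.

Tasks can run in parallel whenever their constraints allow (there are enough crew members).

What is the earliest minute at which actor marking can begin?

Nothing blocks rigging, so it runs from minute 0 to minute 30.
Set dressing cannot begin until rigging (finishes minute 30, plus 20-minute gap → minute 50). It runs from minute 50 to 50 + 16 = minute 66.
Actor marking waits on set dressing (finishes minute 66), so the earliest it can start is minute 66.

66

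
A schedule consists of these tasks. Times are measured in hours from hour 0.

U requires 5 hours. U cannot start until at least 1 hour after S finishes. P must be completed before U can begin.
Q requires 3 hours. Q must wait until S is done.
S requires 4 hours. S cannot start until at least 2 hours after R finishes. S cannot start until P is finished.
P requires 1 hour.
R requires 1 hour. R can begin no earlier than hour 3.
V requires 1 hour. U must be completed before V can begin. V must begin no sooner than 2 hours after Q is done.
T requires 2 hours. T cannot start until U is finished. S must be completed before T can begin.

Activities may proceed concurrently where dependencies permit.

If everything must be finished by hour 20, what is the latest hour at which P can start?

V must finish by hour 20; it takes 1 hour, so it must start by 20 − 1 = hour 19.
Q has to be done before V (must start by hour 19, minus 2-hour gap → hour 17). That means finishing by hour 17, i.e. starting by 17 − 3 = hour 14.
To finish by hour 20, T (duration 2) must start no later than hour 18.
U feeds T (must start by hour 18); V (must start by hour 19). Taking the minimum, U must finish by hour 18 and start by 18 − 5 = hour 13.
For S: Q (must start by hour 14); T (must start by hour 18); U (must start by hour 13, minus 1-hour gap → hour 12). The most restrictive is hour 12; with a 4-hour duration, S must start by hour 8.
P must finish in time for S (must start by hour 8); U (must start by hour 13). The tightest is hour 8, so P must start by 8 − 1 = hour 7.

7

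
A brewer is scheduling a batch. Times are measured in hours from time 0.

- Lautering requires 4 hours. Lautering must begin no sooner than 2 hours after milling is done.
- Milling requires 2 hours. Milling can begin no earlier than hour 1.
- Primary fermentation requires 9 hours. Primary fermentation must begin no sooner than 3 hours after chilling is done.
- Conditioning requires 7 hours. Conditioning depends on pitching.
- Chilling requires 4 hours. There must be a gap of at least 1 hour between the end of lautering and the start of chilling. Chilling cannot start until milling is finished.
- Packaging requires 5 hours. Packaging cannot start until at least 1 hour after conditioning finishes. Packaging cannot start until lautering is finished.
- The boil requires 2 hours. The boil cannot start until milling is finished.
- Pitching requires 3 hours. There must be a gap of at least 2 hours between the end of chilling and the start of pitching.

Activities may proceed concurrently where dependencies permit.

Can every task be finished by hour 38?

Yes

Milling waits on its own release at hour 1, so it starts at hour 1 and finishes at 1 + 2 = hour 3.
The boil waits on milling (finishes hour 3), so it starts at hour 3 and finishes at 3 + 2 = hour 5.
Lautering waits on milling (finishes hour 3, plus 2-hour gap → hour 5), so it starts at hour 5 and finishes at 5 + 4 = hour 9.
Chilling needs all of lautering (finishes hour 9, plus 1-hour gap → hour 10); milling (finishes hour 3). That puts its earliest start at hour 10; it finishes at 10 + 4 = hour 14.
After chilling (finishes hour 14, plus 3-hour gap → hour 17), primary fermentation can start at hour 17 and finishes at hour 26.
Pitching cannot begin until chilling (finishes hour 14, plus 2-hour gap → hour 16). It runs from hour 16 to 16 + 3 = hour 19.
After pitching (finishes hour 19), conditioning can start at hour 19 and finishes at hour 26.
Packaging needs all of conditioning (finishes hour 26, plus 1-hour gap → hour 27); lautering (finishes hour 9). That puts its earliest start at hour 27; it finishes at 27 + 5 = hour 32.
Every task is finished by hour 32, which is no later than the deadline of 38, so the schedule is feasible.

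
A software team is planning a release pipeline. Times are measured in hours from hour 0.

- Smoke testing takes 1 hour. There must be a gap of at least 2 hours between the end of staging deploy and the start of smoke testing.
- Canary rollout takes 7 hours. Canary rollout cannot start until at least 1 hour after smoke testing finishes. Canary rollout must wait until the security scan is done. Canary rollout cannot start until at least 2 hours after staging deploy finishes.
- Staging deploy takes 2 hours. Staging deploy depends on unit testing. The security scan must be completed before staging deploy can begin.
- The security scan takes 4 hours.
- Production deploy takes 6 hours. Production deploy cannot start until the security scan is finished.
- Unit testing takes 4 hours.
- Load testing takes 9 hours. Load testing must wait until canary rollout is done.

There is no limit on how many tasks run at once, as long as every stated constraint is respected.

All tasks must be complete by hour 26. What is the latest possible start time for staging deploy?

4

Nothing follows load testing; the deadline of hour 26 is its only limit. It must start by 26 − 9 = hour 17.
Canary rollout must finish before load testing (must start by hour 17). With a 7-hour duration, canary rollout must start by 17 − 7 = hour 10.
Smoke testing must finish before canary rollout (must start by hour 10, minus 1-hour gap → hour 9). With a 1-hour duration, smoke testing must start by 9 − 1 = hour 8.
Staging deploy must finish in time for smoke testing (must start by hour 8, minus 2-hour gap → hour 6); canary rollout (must start by hour 10, minus 2-hour gap → hour 8). The tightest is hour 6, so staging deploy must start by 6 − 2 = hour 4.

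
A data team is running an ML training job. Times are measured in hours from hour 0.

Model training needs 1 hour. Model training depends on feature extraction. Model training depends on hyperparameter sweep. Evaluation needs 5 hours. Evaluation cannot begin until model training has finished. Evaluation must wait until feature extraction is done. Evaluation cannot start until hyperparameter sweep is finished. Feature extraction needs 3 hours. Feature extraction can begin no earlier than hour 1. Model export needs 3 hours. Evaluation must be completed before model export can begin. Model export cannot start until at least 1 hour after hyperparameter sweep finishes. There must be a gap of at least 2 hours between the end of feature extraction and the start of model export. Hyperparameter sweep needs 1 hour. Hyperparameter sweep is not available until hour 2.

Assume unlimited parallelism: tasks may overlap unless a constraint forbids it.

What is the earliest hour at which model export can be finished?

Hyperparameter sweep cannot begin until its own release at hour 2. It runs from hour 2 to 2 + 1 = hour 3.
After its own release at hour 1, feature extraction can start at hour 1 and finishes at hour 4.
For model training: feature extraction (finishes hour 4); hyperparameter sweep (finishes hour 3). Taking the maximum gives a start of hour 4, and it finishes at 4 + 1 = hour 5.
Evaluation needs all of model training (finishes hour 5); feature extraction (finishes hour 4); hyperparameter sweep (finishes hour 3). That puts its earliest start at hour 5; it finishes at 5 + 5 = hour 10.
Model export has to wait for evaluation (finishes hour 10); hyperparameter sweep (finishes hour 3, plus 1-hour gap → hour 4); feature extraction (finishes hour 4, plus 2-hour gap → hour 6). The latest of these is hour 10, so model export runs hour 10 to 10 + 3 = hour 13.

13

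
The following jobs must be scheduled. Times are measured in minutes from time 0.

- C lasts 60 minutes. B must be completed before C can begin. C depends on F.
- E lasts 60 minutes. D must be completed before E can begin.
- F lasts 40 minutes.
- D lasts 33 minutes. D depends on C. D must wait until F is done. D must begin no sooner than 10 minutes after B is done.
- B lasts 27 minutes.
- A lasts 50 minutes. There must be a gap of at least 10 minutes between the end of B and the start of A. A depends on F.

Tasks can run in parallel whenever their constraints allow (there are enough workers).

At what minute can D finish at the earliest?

F can start immediately at minute 0; it finishes at minute 40.
B has no prerequisites, so it starts at minute 0 and finishes at minute 27.
C cannot start until B (finishes minute 27); F (finishes minute 40). The controlling bound is minute 40, so C finishes at 40 + 60 = minute 100.
For D: C (finishes minute 100); F (finishes minute 40); B (finishes minute 27, plus 10-minute gap → minute 37). Taking the maximum gives a start of minute 100, and it finishes at 100 + 33 = minute 133.

133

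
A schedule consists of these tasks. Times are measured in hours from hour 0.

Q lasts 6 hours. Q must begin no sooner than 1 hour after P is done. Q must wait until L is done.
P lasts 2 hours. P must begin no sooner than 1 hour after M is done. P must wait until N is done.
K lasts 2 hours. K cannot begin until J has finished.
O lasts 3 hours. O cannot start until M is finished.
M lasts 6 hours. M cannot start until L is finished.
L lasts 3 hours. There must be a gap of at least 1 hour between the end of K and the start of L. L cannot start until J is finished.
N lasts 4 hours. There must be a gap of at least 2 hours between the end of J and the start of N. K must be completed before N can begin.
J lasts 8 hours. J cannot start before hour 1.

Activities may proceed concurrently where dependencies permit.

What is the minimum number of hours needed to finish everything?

31

J waits on its own release at hour 1, so it starts at hour 1 and finishes at 1 + 8 = hour 9.
After J (finishes hour 9), K can start at hour 9 and finishes at hour 11.
For N: J (finishes hour 9, plus 2-hour gap → hour 11); K (finishes hour 11). Taking the maximum gives a start of hour 11, and it finishes at 11 + 4 = hour 15.
For L: K (finishes hour 11, plus 1-hour gap → hour 12); J (finishes hour 9). Taking the maximum gives a start of hour 12, and it finishes at 12 + 3 = hour 15.
M waits on L (finishes hour 15), so it starts at hour 15 and finishes at 15 + 6 = hour 21.
For P: M (finishes hour 21, plus 1-hour gap → hour 22); N (finishes hour 15). Taking the maximum gives a start of hour 22, and it finishes at 22 + 2 = hour 24.
Q needs all of P (finishes hour 24, plus 1-hour gap → hour 25); L (finishes hour 15). That puts its earliest start at hour 25; it finishes at 25 + 6 = hour 31.
O waits on M (finishes hour 21), so it starts at hour 21 and finishes at 21 + 3 = hour 24.
All tasks are finished once the last one completes. Finish times: J at 9, K at 11, L at 15, M at 21, N at 15, O at 24, P at 24, Q at 31. The latest is hour 31.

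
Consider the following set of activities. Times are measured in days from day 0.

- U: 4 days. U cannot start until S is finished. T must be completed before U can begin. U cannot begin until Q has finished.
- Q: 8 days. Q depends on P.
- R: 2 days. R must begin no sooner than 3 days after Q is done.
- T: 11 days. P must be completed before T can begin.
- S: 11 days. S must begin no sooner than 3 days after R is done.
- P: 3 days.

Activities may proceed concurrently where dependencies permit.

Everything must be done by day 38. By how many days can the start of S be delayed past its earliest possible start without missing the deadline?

4

Nothing blocks P, so it runs from day 0 to day 3.
Q cannot begin until P (finishes day 3). It runs from day 3 to 3 + 8 = day 11.
After Q (finishes day 11, plus 3-day gap → day 14), R can start at day 14 and finishes at day 16.
After R (finishes day 16, plus 3-day gap → day 19), S can start at day 19 and finishes at day 30.

Working backward from the deadline:
U must finish by day 38; it takes 4 days, so it must start by 38 − 4 = day 34.
S must finish before U (must start by day 34). With an 11-day duration, S must start by 34 − 11 = day 23.
So S can start as early as day 19 and as late as day 23, giving 23 − 19 = 4 days of slack.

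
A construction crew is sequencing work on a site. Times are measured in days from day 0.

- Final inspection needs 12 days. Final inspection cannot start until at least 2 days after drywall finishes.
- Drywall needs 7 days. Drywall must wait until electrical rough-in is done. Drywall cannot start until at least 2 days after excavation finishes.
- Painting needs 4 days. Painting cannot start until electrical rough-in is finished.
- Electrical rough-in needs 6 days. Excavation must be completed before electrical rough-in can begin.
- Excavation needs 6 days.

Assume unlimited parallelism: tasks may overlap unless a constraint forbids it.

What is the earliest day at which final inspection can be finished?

33

Nothing blocks excavation, so it runs from day 0 to day 6.
After excavation (finishes day 6), electrical rough-in can start at day 6 and finishes at day 12.
For drywall: electrical rough-in (finishes day 12); excavation (finishes day 6, plus 2-day gap → day 8). Taking the maximum gives a start of day 12, and it finishes at 12 + 7 = day 19.
After drywall (finishes day 19, plus 2-day gap → day 21), final inspection can start at day 21 and finishes at day 33.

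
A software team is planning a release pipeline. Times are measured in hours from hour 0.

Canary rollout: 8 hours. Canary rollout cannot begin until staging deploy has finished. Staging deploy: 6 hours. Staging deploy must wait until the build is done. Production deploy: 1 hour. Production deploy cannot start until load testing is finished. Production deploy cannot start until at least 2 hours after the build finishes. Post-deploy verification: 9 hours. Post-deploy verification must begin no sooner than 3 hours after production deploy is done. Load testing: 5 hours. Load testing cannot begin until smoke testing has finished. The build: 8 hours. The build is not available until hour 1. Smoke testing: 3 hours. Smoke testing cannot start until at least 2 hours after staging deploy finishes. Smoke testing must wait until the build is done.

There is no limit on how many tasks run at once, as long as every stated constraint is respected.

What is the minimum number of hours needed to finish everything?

38

After its own release at hour 1, the build can start at hour 1 and finishes at hour 9.
Staging deploy waits on the build (finishes hour 9), so it starts at hour 9 and finishes at 9 + 6 = hour 15.
Canary rollout waits on staging deploy (finishes hour 15), so it starts at hour 15 and finishes at 15 + 8 = hour 23.
Smoke testing needs all of staging deploy (finishes hour 15, plus 2-hour gap → hour 17); the build (finishes hour 9). That puts its earliest start at hour 17; it finishes at 17 + 3 = hour 20.
Load testing cannot begin until smoke testing (finishes hour 20). It runs from hour 20 to 20 + 5 = hour 25.
Production deploy needs all of load testing (finishes hour 25); the build (finishes hour 9, plus 2-hour gap → hour 11). That puts its earliest start at hour 25; it finishes at 25 + 1 = hour 26.
Post-deploy verification waits on production deploy (finishes hour 26, plus 3-hour gap → hour 29), so it starts at hour 29 and finishes at 29 + 9 = hour 38.
All tasks are finished once the last one completes. Finish times: The build at 9, Staging deploy at 15, Smoke testing at 20, Canary rollout at 23, Load testing at 25, Production deploy at 26, Post-deploy verification at 38. The latest is hour 38.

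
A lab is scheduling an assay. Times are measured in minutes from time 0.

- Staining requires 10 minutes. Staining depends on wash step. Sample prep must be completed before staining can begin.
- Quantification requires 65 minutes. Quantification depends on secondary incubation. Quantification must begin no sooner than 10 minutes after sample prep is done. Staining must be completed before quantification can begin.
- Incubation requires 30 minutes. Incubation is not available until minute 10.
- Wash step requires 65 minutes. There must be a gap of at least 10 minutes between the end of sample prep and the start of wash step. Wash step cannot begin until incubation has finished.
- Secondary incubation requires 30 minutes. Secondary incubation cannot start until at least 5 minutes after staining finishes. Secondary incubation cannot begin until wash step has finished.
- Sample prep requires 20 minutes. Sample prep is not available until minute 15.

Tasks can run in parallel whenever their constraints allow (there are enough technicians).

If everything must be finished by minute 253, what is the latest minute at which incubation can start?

Quantification has no dependents, so it just needs to finish by minute 253. Starting by 253 − 65 = minute 188 achieves that.
Secondary incubation must finish before quantification (must start by minute 188). With a 30-minute duration, secondary incubation must start by 188 − 30 = minute 158.
Staining feeds secondary incubation (must start by minute 158, minus 5-minute gap → minute 153); quantification (must start by minute 188). Taking the minimum, staining must finish by minute 153 and start by 153 − 10 = minute 143.
Wash step has several dependents: staining (must start by minute 143); secondary incubation (must start by minute 158). The earliest of those limits is minute 143, so wash step must start by 143 − 65 = minute 78.
Incubation must finish before wash step (must start by minute 78). With a 30-minute duration, incubation must start by 78 − 30 = minute 48.

48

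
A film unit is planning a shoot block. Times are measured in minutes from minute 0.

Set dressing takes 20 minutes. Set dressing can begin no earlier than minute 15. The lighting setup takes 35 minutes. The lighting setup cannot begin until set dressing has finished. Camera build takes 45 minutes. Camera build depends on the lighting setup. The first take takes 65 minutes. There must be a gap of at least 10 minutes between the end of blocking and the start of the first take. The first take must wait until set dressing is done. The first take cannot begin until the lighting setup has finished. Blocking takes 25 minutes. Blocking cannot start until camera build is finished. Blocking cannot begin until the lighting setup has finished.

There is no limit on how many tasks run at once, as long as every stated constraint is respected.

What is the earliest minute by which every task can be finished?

215

Set dressing cannot begin until its own release at minute 15. It runs from minute 15 to 15 + 20 = minute 35.
The lighting setup waits on set dressing (finishes minute 35), so it starts at minute 35 and finishes at 35 + 35 = minute 70.
Camera build waits on the lighting setup (finishes minute 70), so it starts at minute 70 and finishes at 70 + 45 = minute 115.
Blocking cannot start until camera build (finishes minute 115); the lighting setup (finishes minute 70). The controlling bound is minute 115, so blocking finishes at 115 + 25 = minute 140.
The first take needs all of blocking (finishes minute 140, plus 10-minute gap → minute 150); set dressing (finishes minute 35); the lighting setup (finishes minute 70). That puts its earliest start at minute 150; it finishes at 150 + 65 = minute 215.
All tasks are finished once the last one completes. Finish times: Set dressing at 35, The lighting setup at 70, Camera build at 115, Blocking at 140, The first take at 215. The latest is minute 215.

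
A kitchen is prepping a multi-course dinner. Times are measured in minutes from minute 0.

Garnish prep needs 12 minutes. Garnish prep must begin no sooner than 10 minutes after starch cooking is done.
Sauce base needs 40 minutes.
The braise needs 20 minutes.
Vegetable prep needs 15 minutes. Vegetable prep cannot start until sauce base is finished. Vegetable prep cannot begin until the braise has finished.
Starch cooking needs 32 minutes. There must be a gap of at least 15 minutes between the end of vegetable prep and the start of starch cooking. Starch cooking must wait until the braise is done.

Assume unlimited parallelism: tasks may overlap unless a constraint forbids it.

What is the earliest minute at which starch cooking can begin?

The braise can start immediately at minute 0; it finishes at minute 20.
Sauce base has no prerequisites, so it starts at minute 0 and finishes at minute 40.
For vegetable prep: sauce base (finishes minute 40); the braise (finishes minute 20). Taking the maximum gives a start of minute 40, and it finishes at 40 + 15 = minute 55.
Starch cooking waits on vegetable prep (finishes minute 55, plus 15-minute gap → minute 70); the braise (finishes minute 20). The latest of these is minute 70, which is the earliest starch cooking can start.

70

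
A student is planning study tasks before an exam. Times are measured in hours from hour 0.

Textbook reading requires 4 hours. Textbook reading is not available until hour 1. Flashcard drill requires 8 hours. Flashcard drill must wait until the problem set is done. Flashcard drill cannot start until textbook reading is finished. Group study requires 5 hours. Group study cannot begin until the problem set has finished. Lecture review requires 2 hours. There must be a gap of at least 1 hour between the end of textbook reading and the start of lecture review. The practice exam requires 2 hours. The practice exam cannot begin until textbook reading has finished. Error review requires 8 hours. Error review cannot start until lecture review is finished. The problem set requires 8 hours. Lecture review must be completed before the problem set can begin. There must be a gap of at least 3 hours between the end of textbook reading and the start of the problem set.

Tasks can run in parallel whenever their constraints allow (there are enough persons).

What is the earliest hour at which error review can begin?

8

Textbook reading cannot begin until its own release at hour 1. It runs from hour 1 to 1 + 4 = hour 5.
After textbook reading (finishes hour 5, plus 1-hour gap → hour 6), lecture review can start at hour 6 and finishes at hour 8.
Error review waits on lecture review (finishes hour 8), so the earliest it can start is hour 8.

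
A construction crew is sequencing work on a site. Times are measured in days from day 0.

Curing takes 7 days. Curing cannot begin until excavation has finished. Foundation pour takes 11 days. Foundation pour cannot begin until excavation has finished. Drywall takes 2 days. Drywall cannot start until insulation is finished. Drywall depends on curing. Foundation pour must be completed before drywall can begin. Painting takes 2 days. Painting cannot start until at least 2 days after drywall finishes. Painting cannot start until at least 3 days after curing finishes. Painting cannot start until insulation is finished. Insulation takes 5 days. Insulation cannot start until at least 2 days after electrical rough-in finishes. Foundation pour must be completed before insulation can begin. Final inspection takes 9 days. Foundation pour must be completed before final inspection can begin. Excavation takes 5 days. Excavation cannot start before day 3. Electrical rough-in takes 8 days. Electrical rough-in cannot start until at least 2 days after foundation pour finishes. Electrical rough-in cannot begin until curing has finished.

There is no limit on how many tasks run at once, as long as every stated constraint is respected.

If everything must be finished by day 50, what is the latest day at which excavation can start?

11

Painting has no dependents, so it just needs to finish by day 50. Starting by 50 − 2 = day 48 achieves that.
Since painting (must start by day 48, minus 2-day gap → day 46) depends on it, drywall must finish by day 46. Backing off its 2-day duration gives a latest start of day 44.
Insulation has several dependents: drywall (must start by day 44); painting (must start by day 48). The earliest of those limits is day 44, so insulation must start by 44 − 5 = day 39.
Since insulation (must start by day 39, minus 2-day gap → day 37) depends on it, electrical rough-in must finish by day 37. Backing off its 8-day duration gives a latest start of day 29.
Final inspection has no dependents, so it just needs to finish by day 50. Starting by 50 − 9 = day 41 achieves that.
Foundation pour must finish in time for electrical rough-in (must start by day 29, minus 2-day gap → day 27); insulation (must start by day 39); drywall (must start by day 44); final inspection (must start by day 41). The tightest is day 27, so foundation pour must start by 27 − 11 = day 16.
Curing must finish in time for electrical rough-in (must start by day 29); drywall (must start by day 44); painting (must start by day 48, minus 3-day gap → day 45). The tightest is day 29, so curing must start by 29 − 7 = day 22.
Excavation has several dependents: foundation pour (must start by day 16); curing (must start by day 22). The earliest of those limits is day 16, so excavation must start by 16 − 5 = day 11.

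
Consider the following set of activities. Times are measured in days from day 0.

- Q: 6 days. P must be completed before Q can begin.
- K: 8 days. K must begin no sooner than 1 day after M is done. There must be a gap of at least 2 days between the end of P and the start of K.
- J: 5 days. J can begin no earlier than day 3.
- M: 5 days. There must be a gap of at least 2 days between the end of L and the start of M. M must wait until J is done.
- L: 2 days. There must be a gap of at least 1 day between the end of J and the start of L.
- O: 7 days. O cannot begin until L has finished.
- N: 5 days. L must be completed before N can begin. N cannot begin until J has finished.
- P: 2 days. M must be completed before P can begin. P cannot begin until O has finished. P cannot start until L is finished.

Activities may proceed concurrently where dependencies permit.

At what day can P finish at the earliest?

20

J cannot begin until its own release at day 3. It runs from day 3 to 3 + 5 = day 8.
L waits on J (finishes day 8, plus 1-day gap → day 9), so it starts at day 9 and finishes at 9 + 2 = day 11.
After L (finishes day 11), O can start at day 11 and finishes at day 18.
M cannot start until L (finishes day 11, plus 2-day gap → day 13); J (finishes day 8). The controlling bound is day 13, so M finishes at 13 + 5 = day 18.
For P: M (finishes day 18); O (finishes day 18); L (finishes day 11). Taking the maximum gives a start of day 18, and it finishes at 18 + 2 = day 20.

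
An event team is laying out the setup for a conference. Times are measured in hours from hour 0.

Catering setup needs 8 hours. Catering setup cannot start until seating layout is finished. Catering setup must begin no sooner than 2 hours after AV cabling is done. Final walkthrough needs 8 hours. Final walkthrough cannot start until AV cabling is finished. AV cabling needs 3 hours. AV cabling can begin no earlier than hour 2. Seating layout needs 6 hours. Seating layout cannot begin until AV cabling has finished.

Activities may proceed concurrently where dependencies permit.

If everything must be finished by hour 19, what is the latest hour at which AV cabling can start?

To finish by hour 19, catering setup (duration 8) must start no later than hour 11.
Seating layout feeds into catering setup (must start by hour 11); so seating layout must finish by hour 11 and therefore start by hour 5.
To finish by hour 19, final walkthrough (duration 8) must start no later than hour 11.
AV cabling feeds seating layout (must start by hour 5); catering setup (must start by hour 11, minus 2-hour gap → hour 9); final walkthrough (must start by hour 11). Taking the minimum, AV cabling must finish by hour 5 and start by 5 − 3 = hour 2.

2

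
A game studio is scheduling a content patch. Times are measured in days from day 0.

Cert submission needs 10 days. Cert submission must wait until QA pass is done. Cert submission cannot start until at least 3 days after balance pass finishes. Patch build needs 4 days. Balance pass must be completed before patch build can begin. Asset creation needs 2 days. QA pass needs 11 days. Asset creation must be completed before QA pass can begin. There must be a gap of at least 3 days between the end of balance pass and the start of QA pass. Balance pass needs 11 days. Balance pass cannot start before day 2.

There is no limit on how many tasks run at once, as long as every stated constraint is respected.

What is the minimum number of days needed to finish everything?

37

After its own release at day 2, balance pass can start at day 2 and finishes at day 13.
After balance pass (finishes day 13), patch build can start at day 13 and finishes at day 17.
Asset creation has no prerequisites, so it starts at day 0 and finishes at day 2.
QA pass has to wait for asset creation (finishes day 2); balance pass (finishes day 13, plus 3-day gap → day 16). The latest of these is day 16, so QA pass runs day 16 to 16 + 11 = day 27.
Cert submission needs all of QA pass (finishes day 27); balance pass (finishes day 13, plus 3-day gap → day 16). That puts its earliest start at day 27; it finishes at 27 + 10 = day 37.
All tasks are finished once the last one completes. Finish times: Asset creation at 2, Balance pass at 13, QA pass at 27, Cert submission at 37, Patch build at 17. The latest is day 37.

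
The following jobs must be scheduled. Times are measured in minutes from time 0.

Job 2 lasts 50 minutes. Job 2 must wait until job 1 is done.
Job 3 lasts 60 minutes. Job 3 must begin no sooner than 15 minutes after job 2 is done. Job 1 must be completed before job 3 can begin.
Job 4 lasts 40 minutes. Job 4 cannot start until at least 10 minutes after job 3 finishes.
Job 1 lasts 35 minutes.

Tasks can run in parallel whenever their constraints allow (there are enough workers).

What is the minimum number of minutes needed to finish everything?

210

Nothing blocks job 1, so it runs from minute 0 to minute 35.
Job 2 cannot begin until job 1 (finishes minute 35). It runs from minute 35 to 35 + 50 = minute 85.
For job 3: job 2 (finishes minute 85, plus 15-minute gap → minute 100); job 1 (finishes minute 35). Taking the maximum gives a start of minute 100, and it finishes at 100 + 60 = minute 160.
Job 4 cannot begin until job 3 (finishes minute 160, plus 10-minute gap → minute 170). It runs from minute 170 to 170 + 40 = minute 210.
All tasks are finished once the last one completes. Finish times: Job 1 at 35, Job 2 at 85, Job 3 at 160, Job 4 at 210. The latest is minute 210.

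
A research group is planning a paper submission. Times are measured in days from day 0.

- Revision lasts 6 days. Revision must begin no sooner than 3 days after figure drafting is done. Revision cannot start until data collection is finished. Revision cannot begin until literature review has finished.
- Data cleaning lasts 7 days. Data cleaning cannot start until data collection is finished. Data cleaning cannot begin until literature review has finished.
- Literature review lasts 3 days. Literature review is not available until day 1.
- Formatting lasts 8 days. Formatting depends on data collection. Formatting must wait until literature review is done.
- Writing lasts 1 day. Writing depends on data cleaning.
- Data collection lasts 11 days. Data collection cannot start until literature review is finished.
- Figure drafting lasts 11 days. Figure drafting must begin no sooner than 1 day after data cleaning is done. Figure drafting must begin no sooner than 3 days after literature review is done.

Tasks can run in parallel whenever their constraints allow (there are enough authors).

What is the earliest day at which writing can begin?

Literature review cannot begin until its own release at day 1. It runs from day 1 to 1 + 3 = day 4.
Data collection cannot begin until literature review (finishes day 4). It runs from day 4 to 4 + 11 = day 15.
Data cleaning has to wait for data collection (finishes day 15); literature review (finishes day 4). The latest of these is day 15, so data cleaning runs day 15 to 15 + 7 = day 22.
Writing waits on data cleaning (finishes day 22), so the earliest it can start is day 22.

22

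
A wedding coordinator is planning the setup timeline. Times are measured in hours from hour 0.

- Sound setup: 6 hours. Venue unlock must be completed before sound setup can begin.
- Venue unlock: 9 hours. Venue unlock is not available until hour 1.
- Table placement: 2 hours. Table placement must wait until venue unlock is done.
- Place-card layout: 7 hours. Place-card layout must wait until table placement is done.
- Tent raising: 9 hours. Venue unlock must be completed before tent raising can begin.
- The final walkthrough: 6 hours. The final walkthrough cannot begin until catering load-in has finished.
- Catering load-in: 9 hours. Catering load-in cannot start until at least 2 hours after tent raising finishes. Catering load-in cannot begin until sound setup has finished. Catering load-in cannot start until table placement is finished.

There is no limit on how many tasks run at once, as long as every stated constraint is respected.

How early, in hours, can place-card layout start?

After its own release at hour 1, venue unlock can start at hour 1 and finishes at hour 10.
Table placement cannot begin until venue unlock (finishes hour 10). It runs from hour 10 to 10 + 2 = hour 12.
Place-card layout waits on table placement (finishes hour 12), so the earliest it can start is hour 12.

12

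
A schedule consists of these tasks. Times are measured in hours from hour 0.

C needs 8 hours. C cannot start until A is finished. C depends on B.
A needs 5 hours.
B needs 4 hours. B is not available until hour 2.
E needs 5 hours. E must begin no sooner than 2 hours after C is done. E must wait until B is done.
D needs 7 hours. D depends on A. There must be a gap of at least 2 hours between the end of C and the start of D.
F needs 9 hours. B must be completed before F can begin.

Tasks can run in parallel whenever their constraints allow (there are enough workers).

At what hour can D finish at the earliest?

23

After its own release at hour 2, B can start at hour 2 and finishes at hour 6.
Nothing blocks A, so it runs from hour 0 to hour 5.
C cannot start until A (finishes hour 5); B (finishes hour 6). The controlling bound is hour 6, so C finishes at 6 + 8 = hour 14.
D cannot start until A (finishes hour 5); C (finishes hour 14, plus 2-hour gap → hour 16). The controlling bound is hour 16, so D finishes at 16 + 7 = hour 23.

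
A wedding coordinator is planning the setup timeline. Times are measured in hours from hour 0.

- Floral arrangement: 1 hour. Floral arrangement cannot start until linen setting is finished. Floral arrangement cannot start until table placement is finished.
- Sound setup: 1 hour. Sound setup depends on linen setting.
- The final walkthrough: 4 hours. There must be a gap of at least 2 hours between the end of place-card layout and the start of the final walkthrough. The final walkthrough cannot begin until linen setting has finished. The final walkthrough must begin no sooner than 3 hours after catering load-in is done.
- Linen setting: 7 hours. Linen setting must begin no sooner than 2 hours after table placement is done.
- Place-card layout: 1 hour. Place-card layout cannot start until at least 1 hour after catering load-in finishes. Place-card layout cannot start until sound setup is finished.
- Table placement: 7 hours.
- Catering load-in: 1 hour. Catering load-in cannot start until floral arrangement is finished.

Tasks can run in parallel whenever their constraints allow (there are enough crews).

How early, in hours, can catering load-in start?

17

Table placement can start immediately at hour 0; it finishes at hour 7.
After table placement (finishes hour 7, plus 2-hour gap → hour 9), linen setting can start at hour 9 and finishes at hour 16.
Floral arrangement needs all of linen setting (finishes hour 16); table placement (finishes hour 7). That puts its earliest start at hour 16; it finishes at 16 + 1 = hour 17.
Catering load-in waits on floral arrangement (finishes hour 17), so the earliest it can start is hour 17.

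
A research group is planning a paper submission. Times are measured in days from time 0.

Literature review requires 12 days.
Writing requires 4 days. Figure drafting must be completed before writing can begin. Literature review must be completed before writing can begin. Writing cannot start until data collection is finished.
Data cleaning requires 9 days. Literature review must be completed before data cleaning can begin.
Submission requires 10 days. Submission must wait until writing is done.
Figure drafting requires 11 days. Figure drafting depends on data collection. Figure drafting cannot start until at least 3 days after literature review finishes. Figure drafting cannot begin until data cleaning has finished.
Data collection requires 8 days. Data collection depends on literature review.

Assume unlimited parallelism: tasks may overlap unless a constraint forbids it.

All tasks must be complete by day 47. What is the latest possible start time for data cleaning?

13

Submission has no dependents, so it just needs to finish by day 47. Starting by 47 − 10 = day 37 achieves that.
Writing feeds into submission (must start by day 37); so writing must finish by day 37 and therefore start by day 33.
Figure drafting has to be done before writing (must start by day 33). That means finishing by day 33, i.e. starting by 33 − 11 = day 22.
Data cleaning has to be done before figure drafting (must start by day 22). That means finishing by day 22, i.e. starting by 22 − 9 = day 13.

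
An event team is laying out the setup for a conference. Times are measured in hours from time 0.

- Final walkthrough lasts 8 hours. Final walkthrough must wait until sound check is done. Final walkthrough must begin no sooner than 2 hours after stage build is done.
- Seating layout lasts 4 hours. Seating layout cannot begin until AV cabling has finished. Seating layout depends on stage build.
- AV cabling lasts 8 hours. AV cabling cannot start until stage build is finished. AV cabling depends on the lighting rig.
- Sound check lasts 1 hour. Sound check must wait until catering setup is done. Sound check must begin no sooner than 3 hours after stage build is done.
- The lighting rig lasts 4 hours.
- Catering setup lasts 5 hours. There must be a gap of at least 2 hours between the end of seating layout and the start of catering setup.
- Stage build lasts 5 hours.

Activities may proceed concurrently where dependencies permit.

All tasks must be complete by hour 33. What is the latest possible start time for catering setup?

19

Final walkthrough has no dependents, so it just needs to finish by hour 33. Starting by 33 − 8 = hour 25 achieves that.
Since final walkthrough (must start by hour 25) depends on it, sound check must finish by hour 25. Backing off its 1-hour duration gives a latest start of hour 24.
Catering setup has to be done before sound check (must start by hour 24). That means finishing by hour 24, i.e. starting by 24 − 5 = hour 19.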